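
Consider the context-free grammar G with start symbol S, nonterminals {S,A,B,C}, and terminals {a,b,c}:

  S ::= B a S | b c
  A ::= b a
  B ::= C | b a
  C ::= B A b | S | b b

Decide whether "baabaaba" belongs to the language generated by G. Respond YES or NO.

CNF form of G:
  S -> B X7 | T0 T2
  A -> T0 T1
  B -> B X3 | B X4 | T0 T0 | T0 T1 | T0 T2
  C -> B X5 | B X6 | T0 T0 | T0 T2
  T0 -> b
  T1 -> a
  T2 -> c
  X3 -> A T0
  X4 -> T1 S
  X5 -> A T0
  X6 -> T1 S
  X7 -> T1 S

CYK table (by increasing span):
  cell(0,0) b: {T0}  orig:{}
  cell(1,1) a: {T1}  orig:{}
  cell(2,2) a: {T1}  orig:{}
  cell(3,3) b: {T0}  orig:{}
  cell(4,4) a: {T1}  orig:{}
  cell(5,5) a: {T1}  orig:{}
  cell(6,6) b: {T0}  orig:{}
  cell(7,7) a: {T1}  orig:{}
  cell(0,1) ba: {A,B}
  cell(1,2) aa: ∅
  cell(2,3) ab: ∅
  cell(3,4) ba: {A,B}
  cell(4,5) aa: ∅
  cell(5,6) ab: ∅
  cell(6,7) ba: {A,B}
  cell(0,2) baa: ∅
  cell(1,3) aab: ∅
  cell(2,4) aba: ∅
  cell(3,5) baa: ∅
  cell(4,6) aab: ∅
  cell(5,7) aba: ∅
  cell(0,3) baab: ∅
  cell(1,4) aaba: ∅
  cell(2,5) abaa: ∅
  cell(3,6) baab: ∅
  cell(4,7) aaba: ∅
  cell(0,4) baaba: ∅
  cell(1,5) aabaa: ∅
  cell(2,6) abaab: ∅
  cell(3,7) baaba: ∅
  cell(0,5) baabaa: ∅
  cell(1,6) aabaab: ∅
  cell(2,7) abaaba: ∅
  cell(0,6) baabaab: ∅
  cell(1,7) aabaaba: ∅
  cell(0,7) baabaaba: ∅

S ∉ T[0,7] ⇒ NO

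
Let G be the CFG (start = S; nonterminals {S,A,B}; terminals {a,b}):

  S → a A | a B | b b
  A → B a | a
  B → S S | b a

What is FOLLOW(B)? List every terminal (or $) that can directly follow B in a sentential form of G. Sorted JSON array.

FIRST iteration:
pass 1:
  A via A→a: +{a}
  B via B→b a: +{b}
  S via S→a A: +{a}
  S via S→b b: +{b}
  S: {a,b}  A: {a}  B: {b}
pass 2:
  A via A→B a: +{b}
  B via B→S S: +{a}
  S: {a,b}  A: {a,b}  B: {a,b}
pass 3: done
  S: {a,b}  A: {a,b}  B: {a,b}

FOLLOW sets:
seed FOLLOW(S) with $
round 1:
  A→B a: FOLLOW(B) ⊇ FIRST(a) = {a}; new: +{a}
  B→S S: FOLLOW(S) ⊇ FIRST(S) = {a,b}; new: +{a,b}
  S→a A: FOLLOW(A) ⊇ FOLLOW(S) ⊇ {$,a,b}; new: +{$,a,b}
  S→a B: FOLLOW(B) ⊇ FOLLOW(S) ⊇ {$,a,b}; new: +{$,b}
  FOLLOW(S)={$,a,b}  FOLLOW(A)={$,a,b}  FOLLOW(B)={$,a,b}
round 2: (stable)
  FOLLOW(S)={$,a,b}  FOLLOW(A)={$,a,b}  FOLLOW(B)={$,a,b}

FOLLOW(B) = ["$", "a", "b"]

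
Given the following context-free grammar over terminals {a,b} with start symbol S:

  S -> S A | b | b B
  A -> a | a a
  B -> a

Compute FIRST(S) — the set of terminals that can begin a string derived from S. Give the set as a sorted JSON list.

Compute FIRST by fixpoint:
pass 1:
  A via A→a: +{a}
  B via B→a: +{a}
  S via S→b: +{b}
  FIRST[S]={b}  FIRST[A]={a}  FIRST[B]={a}
pass 2: — fixpoint
  FIRST[S]={b}  FIRST[A]={a}  FIRST[B]={a}

FIRST(S) = ["b"]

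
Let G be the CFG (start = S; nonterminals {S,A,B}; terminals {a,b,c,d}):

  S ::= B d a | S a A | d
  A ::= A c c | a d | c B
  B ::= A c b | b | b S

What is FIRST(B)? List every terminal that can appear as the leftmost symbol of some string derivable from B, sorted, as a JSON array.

FIRST iteration:
round 1:
  A via A→a d: +{a}
  A via A→c B: +{c}
  B via B→A c b: +{a,c}
  B via B→b: +{b}
  S via S→B d a: +{a,b,c}
  S via S→d: +{d}
  FIRST[S]={a,b,c,d}  FIRST[A]={a,c}  FIRST[B]={a,b,c}
round 2: — fixpoint
  FIRST[S]={a,b,c,d}  FIRST[A]={a,c}  FIRST[B]={a,b,c}

FIRST(B) = ["a", "b", "c"]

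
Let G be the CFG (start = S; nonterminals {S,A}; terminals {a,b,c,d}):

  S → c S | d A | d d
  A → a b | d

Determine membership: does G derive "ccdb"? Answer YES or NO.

CNF form of G:
  S -> T2 S | T3 A | T3 T3
  A -> T0 T1 | d
  T0 -> a
  T1 -> b
  T2 -> c
  T3 -> d

Fill CYK table bottom-up:
  [0..0]={T2}  "c"  orig:{}
  [1..1]={T2}  "c"  orig:{}
  [2..2]={A,T3}  "d"  orig:{A}
  [3..3]={T1}  "b"  orig:{}
  [0..1]=∅  "cc"
  [1..2]=∅  "cd"
  [2..3]=∅  "db"
  [0..2]=∅  "ccd"
  [1..3]=∅  "cdb"
  [0..3]=∅  "ccdb"

S ∉ T[0,3] ⇒ NO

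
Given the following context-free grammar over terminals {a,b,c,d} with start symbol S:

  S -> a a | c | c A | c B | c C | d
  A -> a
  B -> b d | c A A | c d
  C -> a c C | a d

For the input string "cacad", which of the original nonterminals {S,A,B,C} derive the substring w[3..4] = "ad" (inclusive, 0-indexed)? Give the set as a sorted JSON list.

Convert to CNF:
  S -> T2 A | T2 B | T2 C | T3 T3 | c | d
  A -> a
  B -> T0 T1 | T2 T1 | T2 X4
  C -> T3 T1 | T3 X5
  T0 -> b
  T1 -> d
  T2 -> c
  T3 -> a
  X4 -> A A
  X5 -> T2 C

CYK table (by increasing span) (cells [i..j] with 3 ≤ i ≤ j ≤ 4 only):
  cell(3,3) a: {A,T3}  orig:{A}
  cell(4,4) d: {S,T1}  orig:{S}
  cell(3,4) ad: {C}

Original NTs in T[3,4] deriving "ad": ["C"]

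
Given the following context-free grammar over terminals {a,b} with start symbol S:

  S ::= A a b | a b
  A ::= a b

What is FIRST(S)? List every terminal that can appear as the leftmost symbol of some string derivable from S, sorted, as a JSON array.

Compute FIRST by fixpoint:
round 1:
  A via A→a b: +{a}
  S via S→A a b: +{a}
  S: {a}  A: {a}
round 2: (stable)
  S: {a}  A: {a}

FIRST(S) = ["a"]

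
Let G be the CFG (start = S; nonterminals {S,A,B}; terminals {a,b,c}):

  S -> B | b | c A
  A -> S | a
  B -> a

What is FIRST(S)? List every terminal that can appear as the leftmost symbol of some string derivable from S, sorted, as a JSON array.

FIRST iteration:
round 1:
  A via A→a: +{a}
  B via B→a: +{a}
  S via S→B: +{a}
  S via S→b: +{b}
  S via S→c A: +{c}
  FIRST[S]={a,b,c}  FIRST[A]={a}  FIRST[B]={a}
round 2:
  A via A→S: +{b,c}
  FIRST[S]={a,b,c}  FIRST[A]={a,b,c}  FIRST[B]={a}
round 3: — fixpoint
  FIRST[S]={a,b,c}  FIRST[A]={a,b,c}  FIRST[B]={a}

FIRST(S) = ["a", "b", "c"]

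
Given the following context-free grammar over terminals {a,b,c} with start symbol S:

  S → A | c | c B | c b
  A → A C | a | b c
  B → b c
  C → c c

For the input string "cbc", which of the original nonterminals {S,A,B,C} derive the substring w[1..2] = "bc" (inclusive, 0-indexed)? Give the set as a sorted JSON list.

CNF form of G:
  S -> A C | T0 T1 | T1 B | T1 T0 | a | c
  A -> A C | T0 T1 | a
  B -> T0 T1
  C -> T1 T1
  T0 -> b
  T1 -> c

CYK fill, restricted to cells inside w[1..2]:
  T[1,1] 'b' = {T0}  orig:{}
  T[2,2] 'c' = {S,T1}  orig:{S}
  T[1,2] 'bc' = {A,B,S}

Original NTs in T[1,2] deriving "bc": ["A", "B", "S"]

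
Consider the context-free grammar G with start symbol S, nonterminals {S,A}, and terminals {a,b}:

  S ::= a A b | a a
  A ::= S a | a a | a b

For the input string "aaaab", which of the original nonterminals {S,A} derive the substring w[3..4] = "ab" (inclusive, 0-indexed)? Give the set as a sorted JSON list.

Convert to CNF:
  S -> T0 T0 | T0 X2
  A -> S T0 | T0 T0 | T0 T1
  T0 -> a
  T1 -> b
  X2 -> A T1

CYK table (by increasing span), restricted to cells inside w[3..4]:
  T[3,3] 'a' = {T0}  orig:{}
  T[4,4] 'b' = {T1}  orig:{}
  T[3,4] 'ab' = {A}

Original NTs in T[3,4] deriving "ab": ["A"]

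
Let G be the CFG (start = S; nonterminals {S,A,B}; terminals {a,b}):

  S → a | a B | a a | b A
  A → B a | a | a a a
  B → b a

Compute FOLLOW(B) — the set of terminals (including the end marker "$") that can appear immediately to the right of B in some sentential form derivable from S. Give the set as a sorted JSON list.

FIRST iteration:
round 1:
  A via A→a: +{a}
  B via B→b a: +{b}
  S via S→a: +{a}
  S via S→b A: +{b}
  S: {a,b}  A: {a}  B: {b}
round 2:
  A via A→B a: +{b}
  S: {a,b}  A: {a,b}  B: {b}
round 3: — fixpoint
  S: {a,b}  A: {a,b}  B: {b}

Compute FOLLOW by fixpoint:
seed FOLLOW(S) with $
[1]
  A→B a: FOLLOW(B) ⊇ FIRST(a) = {a}; new: +{a}
  S→a B: FOLLOW(B) ⊇ FOLLOW(S) ⊇ {$}; new: +{$}
  S→b A: FOLLOW(A) ⊇ FOLLOW(S) ⊇ {$}; new: +{$}
  FOLLOW[S]={$}  FOLLOW[A]={$}  FOLLOW[B]={$,a}
[2] (no change)
  FOLLOW[S]={$}  FOLLOW[A]={$}  FOLLOW[B]={$,a}

FOLLOW(B) = ["$", "a"]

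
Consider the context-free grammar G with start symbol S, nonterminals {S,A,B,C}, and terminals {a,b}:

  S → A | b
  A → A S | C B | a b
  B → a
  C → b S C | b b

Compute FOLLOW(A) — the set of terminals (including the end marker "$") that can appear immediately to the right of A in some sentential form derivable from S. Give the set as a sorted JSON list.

FIRST iteration:
iter 1:
  A via A→a b: +{a}
  B via B→a: +{a}
  C via C→b S C: +{b}
  S via S→A: +{a}
  S via S→b: +{b}
  S: {a,b}  A: {a}  B: {a}  C: {b}
iter 2:
  A via A→C B: +{b}
  S: {a,b}  A: {a,b}  B: {a}  C: {b}
iter 3: done
  S: {a,b}  A: {a,b}  B: {a}  C: {b}

Compute FOLLOW by fixpoint:
FOLLOW(S) := {$}
iter 1:
  A→A S: FOLLOW(A) ⊇ FIRST(S) = {a,b}; new: +{a,b}
  A→A S: FOLLOW(S) ⊇ FOLLOW(A) ⊇ {a,b}; new: +{a,b}
  A→C B: FOLLOW(C) ⊇ FIRST(B) = {a}; new: +{a}
  A→C B: FOLLOW(B) ⊇ FOLLOW(A) ⊇ {a,b}; new: +{a,b}
  S→A: FOLLOW(A) ⊇ FOLLOW(S) ⊇ {$,a,b}; new: +{$}
  FOLLOW(S)={$,a,b}  FOLLOW(A)={$,a,b}  FOLLOW(B)={a,b}  FOLLOW(C)={a}
iter 2:
  A→C B: FOLLOW(B) ⊇ FOLLOW(A) ⊇ {$,a,b}; new: +{$}
  FOLLOW(S)={$,a,b}  FOLLOW(A)={$,a,b}  FOLLOW(B)={$,a,b}  FOLLOW(C)={a}
iter 3: — fixpoint
  FOLLOW(S)={$,a,b}  FOLLOW(A)={$,a,b}  FOLLOW(B)={$,a,b}  FOLLOW(C)={a}

FOLLOW(A) = ["$", "a", "b"]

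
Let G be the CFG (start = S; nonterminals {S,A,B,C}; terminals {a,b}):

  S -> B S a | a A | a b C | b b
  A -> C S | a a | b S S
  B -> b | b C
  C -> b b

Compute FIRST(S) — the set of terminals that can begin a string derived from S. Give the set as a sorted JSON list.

FIRST iteration:
pass 1:
  A via A→a a: +{a}
  A via A→b S S: +{b}
  B via B→b: +{b}
  C via C→b b: +{b}
  S via S→B S a: +{b}
  S via S→a A: +{a}
  FIRST(S)={a,b}  FIRST(A)={a,b}  FIRST(B)={b}  FIRST(C)={b}
pass 2: done
  FIRST(S)={a,b}  FIRST(A)={a,b}  FIRST(B)={b}  FIRST(C)={b}

FIRST(S) = ["a", "b"]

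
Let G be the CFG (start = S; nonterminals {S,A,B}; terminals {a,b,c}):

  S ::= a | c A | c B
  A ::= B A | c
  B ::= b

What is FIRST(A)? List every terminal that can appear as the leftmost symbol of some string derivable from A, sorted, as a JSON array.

FIRST iteration:
[1]
  A via A→c: +{c}
  B via B→b: +{b}
  S via S→a: +{a}
  S via S→c A: +{c}
  FIRST(S)={a,c}  FIRST(A)={c}  FIRST(B)={b}
[2]
  A via A→B A: +{b}
  FIRST(S)={a,c}  FIRST(A)={b,c}  FIRST(B)={b}
[3] done
  FIRST(S)={a,c}  FIRST(A)={b,c}  FIRST(B)={b}

FIRST(A) = ["b", "c"]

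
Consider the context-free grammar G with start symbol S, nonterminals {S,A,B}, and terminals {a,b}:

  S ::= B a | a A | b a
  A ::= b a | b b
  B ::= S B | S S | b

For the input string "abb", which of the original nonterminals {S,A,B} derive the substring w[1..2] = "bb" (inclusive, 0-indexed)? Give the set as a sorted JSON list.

CNF form of G:
  S -> B T1 | T0 T1 | T1 A
  A -> T0 T0 | T0 T1
  B -> S B | S S | b
  T0 -> b
  T1 -> a

Fill CYK table bottom-up, restricted to cells inside w[1..2]:
  T[1,1] 'b' = {B,T0}  orig:{B}
  T[2,2] 'b' = {B,T0}  orig:{B}
  T[1,2] 'bb' = {A}

Original NTs in T[1,2] deriving "bb": ["A"]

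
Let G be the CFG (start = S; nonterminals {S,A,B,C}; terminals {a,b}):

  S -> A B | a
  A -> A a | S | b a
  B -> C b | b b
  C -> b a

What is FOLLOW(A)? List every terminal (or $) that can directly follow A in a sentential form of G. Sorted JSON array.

Compute FIRST by fixpoint:
round 1:
  A via A→b a: +{b}
  B via B→b b: +{b}
  C via C→b a: +{b}
  S via S→A B: +{b}
  S via S→a: +{a}
  FIRST[S]={a,b}  FIRST[A]={b}  FIRST[B]={b}  FIRST[C]={b}
round 2:
  A via A→S: +{a}
  FIRST[S]={a,b}  FIRST[A]={a,b}  FIRST[B]={b}  FIRST[C]={b}
round 3: done
  FIRST[S]={a,b}  FIRST[A]={a,b}  FIRST[B]={b}  FIRST[C]={b}

Compute FOLLOW by fixpoint:
FOLLOW(S) := {$}
pass 1:
  A→A a: FOLLOW(A) ⊇ FIRST(a) = {a}; new: +{a}
  A→S: FOLLOW(S) ⊇ FOLLOW(A) ⊇ {a}; new: +{a}
  B→C b: FOLLOW(C) ⊇ FIRST(b) = {b}; new: +{b}
  S→A B: FOLLOW(A) ⊇ FIRST(B) = {b}; new: +{b}
  S→A B: FOLLOW(B) ⊇ FOLLOW(S) ⊇ {$,a}; new: +{$,a}
  FOLLOW(S)={$,a}  FOLLOW(A)={a,b}  FOLLOW(B)={$,a}  FOLLOW(C)={b}
pass 2:
  A→S: FOLLOW(S) ⊇ FOLLOW(A) ⊇ {a,b}; new: +{b}
  S→A B: FOLLOW(B) ⊇ FOLLOW(S) ⊇ {$,a,b}; new: +{b}
  FOLLOW(S)={$,a,b}  FOLLOW(A)={a,b}  FOLLOW(B)={$,a,b}  FOLLOW(C)={b}
pass 3: (no change)
  FOLLOW(S)={$,a,b}  FOLLOW(A)={a,b}  FOLLOW(B)={$,a,b}  FOLLOW(C)={b}

FOLLOW(A) = ["a", "b"]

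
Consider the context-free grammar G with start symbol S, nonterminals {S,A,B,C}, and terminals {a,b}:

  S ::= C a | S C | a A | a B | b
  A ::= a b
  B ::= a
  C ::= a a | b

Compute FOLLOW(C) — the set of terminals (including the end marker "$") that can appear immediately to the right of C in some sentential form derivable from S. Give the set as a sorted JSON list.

FIRST iteration:
pass 1:
  A via A→a b: +{a}
  B via B→a: +{a}
  C via C→a a: +{a}
  C via C→b: +{b}
  S via S→C a: +{a,b}
  FIRST[S]={a,b}  FIRST[A]={a}  FIRST[B]={a}  FIRST[C]={a,b}
pass 2: — fixpoint
  FIRST[S]={a,b}  FIRST[A]={a}  FIRST[B]={a}  FIRST[C]={a,b}

FOLLOW iteration:
seed FOLLOW(S) with $
round 1:
  S→C a: FOLLOW(C) ⊇ FIRST(a) = {a}; new: +{a}
  S→S C: FOLLOW(S) ⊇ FIRST(C) = {a,b}; new: +{a,b}
  S→S C: FOLLOW(C) ⊇ FOLLOW(S) ⊇ {$,a,b}; new: +{$,b}
  S→a A: FOLLOW(A) ⊇ FOLLOW(S) ⊇ {$,a,b}; new: +{$,a,b}
  S→a B: FOLLOW(B) ⊇ FOLLOW(S) ⊇ {$,a,b}; new: +{$,a,b}
  FOLLOW(S)={$,a,b}  FOLLOW(A)={$,a,b}  FOLLOW(B)={$,a,b}  FOLLOW(C)={$,a,b}
round 2: (stable)
  FOLLOW(S)={$,a,b}  FOLLOW(A)={$,a,b}  FOLLOW(B)={$,a,b}  FOLLOW(C)={$,a,b}

FOLLOW(C) = ["$", "a", "b"]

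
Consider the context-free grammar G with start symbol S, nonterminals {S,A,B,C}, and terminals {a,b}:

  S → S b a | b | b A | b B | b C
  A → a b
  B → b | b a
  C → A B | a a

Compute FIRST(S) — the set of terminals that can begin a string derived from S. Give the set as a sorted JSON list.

FIRST iteration:
iter 1:
  A via A→a b: +{a}
  B via B→b: +{b}
  C via C→A B: +{a}
  S via S→b: +{b}
  FIRST(S)={b}  FIRST(A)={a}  FIRST(B)={b}  FIRST(C)={a}
iter 2: (no change)
  FIRST(S)={b}  FIRST(A)={a}  FIRST(B)={b}  FIRST(C)={a}

FIRST(S) = ["b"]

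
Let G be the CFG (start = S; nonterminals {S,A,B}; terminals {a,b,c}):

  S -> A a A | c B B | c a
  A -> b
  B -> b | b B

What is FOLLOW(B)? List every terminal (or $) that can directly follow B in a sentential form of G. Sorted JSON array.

FIRST iteration:
pass 1:
  A via A→b: +{b}
  B via B→b: +{b}
  S via S→A a A: +{b}
  S via S→c B B: +{c}
  S: {b,c}  A: {b}  B: {b}
pass 2: — fixpoint
  S: {b,c}  A: {b}  B: {b}

Compute FOLLOW by fixpoint:
seed FOLLOW(S) with $
[1]
  S→A a A: FOLLOW(A) ⊇ FIRST(a) = {a}; new: +{a}
  S→A a A: FOLLOW(A) ⊇ FOLLOW(S) ⊇ {$}; new: +{$}
  S→c B B: FOLLOW(B) ⊇ FIRST(B) = {b}; new: +{b}
  S→c B B: FOLLOW(B) ⊇ FOLLOW(S) ⊇ {$}; new: +{$}
  FOLLOW(S)={$}  FOLLOW(A)={$,a}  FOLLOW(B)={$,b}
[2] (stable)
  FOLLOW(S)={$}  FOLLOW(A)={$,a}  FOLLOW(B)={$,b}

FOLLOW(B) = ["$", "b"]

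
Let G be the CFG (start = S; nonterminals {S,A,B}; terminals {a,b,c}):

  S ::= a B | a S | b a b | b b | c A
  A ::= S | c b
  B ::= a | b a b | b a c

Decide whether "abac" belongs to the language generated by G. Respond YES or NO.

Convert to CNF:
  S -> T0 B | T0 S | T1 T1 | T1 X6 | T2 A
  A -> T0 B | T0 S | T1 T1 | T1 X3 | T2 A | T2 T1
  B -> T1 X4 | T1 X5 | a
  T0 -> a
  T1 -> b
  T2 -> c
  X3 -> T0 T1
  X4 -> T0 T1
  X5 -> T0 T2
  X6 -> T0 T1

CYK table (by increasing span):
  [0..0]={B,T0}  "a"  orig:{B}
  [1..1]={T1}  "b"  orig:{}
  [2..2]={B,T0}  "a"  orig:{B}
  [3..3]={T2}  "c"  orig:{}
  [0..1]={X3,X4,X6}  "ab"  orig:{}
  [1..2]=∅  "ba"
  [2..3]={X5}  "ac"  orig:{}
  [0..2]=∅  "aba"
  [1..3]={B}  "bac"
  [0..3]={A,S}  "abac"

S ∈ T[0,3] ⇒ YES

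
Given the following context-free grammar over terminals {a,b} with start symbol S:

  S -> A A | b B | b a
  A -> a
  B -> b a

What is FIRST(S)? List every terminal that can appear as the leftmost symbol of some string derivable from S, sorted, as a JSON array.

Compute FIRST by fixpoint:
round 1:
  A via A→a: +{a}
  B via B→b a: +{b}
  S via S→A A: +{a}
  S via S→b B: +{b}
  FIRST(S)={a,b}  FIRST(A)={a}  FIRST(B)={b}
round 2: — fixpoint
  FIRST(S)={a,b}  FIRST(A)={a}  FIRST(B)={b}

FIRST(S) = ["a", "b"]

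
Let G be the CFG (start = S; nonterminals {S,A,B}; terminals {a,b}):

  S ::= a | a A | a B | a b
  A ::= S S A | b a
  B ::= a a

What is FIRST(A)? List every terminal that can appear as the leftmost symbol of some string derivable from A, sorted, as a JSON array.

Compute FIRST by fixpoint:
round 1:
  A via A→b a: +{b}
  B via B→a a: +{a}
  S via S→a: +{a}
  FIRST[S]={a}  FIRST[A]={b}  FIRST[B]={a}
round 2:
  A via A→S S A: +{a}
  FIRST[S]={a}  FIRST[A]={a,b}  FIRST[B]={a}
round 3: done
  FIRST[S]={a}  FIRST[A]={a,b}  FIRST[B]={a}

FIRST(A) = ["a", "b"]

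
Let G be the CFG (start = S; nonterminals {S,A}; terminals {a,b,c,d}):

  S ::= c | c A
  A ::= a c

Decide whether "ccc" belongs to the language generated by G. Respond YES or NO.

CNF form of G:
  S -> T1 A | c
  A -> T0 T1
  T0 -> a
  T1 -> c

Fill CYK table bottom-up:
  T[0,0] 'c' = {S,T1}  orig:{S}
  T[1,1] 'c' = {S,T1}  orig:{S}
  T[2,2] 'c' = {S,T1}  orig:{S}
  T[0,1] 'cc' = ∅
  T[1,2] 'cc' = ∅
  T[0,2] 'ccc' = ∅

S ∉ T[0,2] ⇒ NO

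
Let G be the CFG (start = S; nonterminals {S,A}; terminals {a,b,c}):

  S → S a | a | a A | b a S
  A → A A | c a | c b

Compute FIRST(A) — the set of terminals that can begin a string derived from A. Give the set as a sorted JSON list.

FIRST sets, iterate to fixpoint:
iter 1:
  A via A→c a: +{c}
  S via S→a: +{a}
  S via S→b a S: +{b}
  S: {a,b}  A: {c}
iter 2: — fixpoint
  S: {a,b}  A: {c}

FIRST(A) = ["c"]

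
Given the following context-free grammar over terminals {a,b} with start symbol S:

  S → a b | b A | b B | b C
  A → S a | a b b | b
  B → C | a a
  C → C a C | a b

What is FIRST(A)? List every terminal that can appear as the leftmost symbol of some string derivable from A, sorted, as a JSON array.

FIRST iteration:
pass 1:
  A via A→a b b: +{a}
  A via A→b: +{b}
  B via B→a a: +{a}
  C via C→a b: +{a}
  S via S→a b: +{a}
  S via S→b A: +{b}
  FIRST(S)={a,b}  FIRST(A)={a,b}  FIRST(B)={a}  FIRST(C)={a}
pass 2: — fixpoint
  FIRST(S)={a,b}  FIRST(A)={a,b}  FIRST(B)={a}  FIRST(C)={a}

FIRST(A) = ["a", "b"]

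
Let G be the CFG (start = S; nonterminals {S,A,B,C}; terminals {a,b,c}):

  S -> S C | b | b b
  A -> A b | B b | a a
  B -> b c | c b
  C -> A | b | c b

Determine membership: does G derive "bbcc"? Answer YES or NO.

CNF form of G:
  S -> S C | T0 T0 | b
  A -> A T0 | B T0 | T1 T1
  B -> T0 T2 | T2 T0
  C -> A T0 | B T0 | T1 T1 | T2 T0 | b
  T0 -> b
  T1 -> a
  T2 -> c

CYK fill:
  [0..0]={C,S,T0}  "b"  orig:{C,S}
  [1..1]={C,S,T0}  "b"  orig:{C,S}
  [2..2]={T2}  "c"  orig:{}
  [3..3]={T2}  "c"  orig:{}
  [0..1]={S}  "bb"
  [1..2]={B}  "bc"
  [2..3]=∅  "cc"
  [0..2]=∅  "bbc"
  [1..3]=∅  "bcc"
  [0..3]=∅  "bbcc"

S ∉ T[0,3] ⇒ NO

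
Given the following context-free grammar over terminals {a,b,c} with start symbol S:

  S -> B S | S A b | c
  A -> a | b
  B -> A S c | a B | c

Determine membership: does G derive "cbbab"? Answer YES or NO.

Convert to CNF:
  S -> B S | S X4 | c
  A -> a | b
  B -> A X3 | T1 B | c
  T0 -> c
  T1 -> a
  T2 -> b
  X3 -> S T0
  X4 -> A T2

CYK fill:
  cell(0,0) c: {B,S,T0}  orig:{B,S}
  cell(1,1) b: {A,T2}  orig:{A}
  cell(2,2) b: {A,T2}  orig:{A}
  cell(3,3) a: {A,T1}  orig:{A}
  cell(4,4) b: {A,T2}  orig:{A}
  cell(0,1) cb: ∅
  cell(1,2) bb: {X4}  orig:{}
  cell(2,3) ba: ∅
  cell(3,4) ab: {X4}  orig:{}
  cell(0,2) cbb: {S}
  cell(1,3) bba: ∅
  cell(2,4) bab: ∅
  cell(0,3) cbba: ∅
  cell(1,4) bbab: ∅
  cell(0,4) cbbab: {S}

S ∈ T[0,4] ⇒ YES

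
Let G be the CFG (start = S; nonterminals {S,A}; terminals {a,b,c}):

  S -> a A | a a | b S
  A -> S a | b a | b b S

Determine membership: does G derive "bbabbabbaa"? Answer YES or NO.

CNF form of G:
  S -> T0 A | T0 T0 | T1 S
  A -> S T0 | T1 T0 | T1 X2
  T0 -> a
  T1 -> b
  X2 -> T1 S

Fill CYK table bottom-up:
  T[0,0] 'b' = {T1}  orig:{}
  T[1,1] 'b' = {T1}  orig:{}
  T[2,2] 'a' = {T0}  orig:{}
  T[3,3] 'b' = {T1}  orig:{}
  T[4,4] 'b' = {T1}  orig:{}
  T[5,5] 'a' = {T0}  orig:{}
  T[6,6] 'b' = {T1}  orig:{}
  T[7,7] 'b' = {T1}  orig:{}
  T[8,8] 'a' = {T0}  orig:{}
  T[9,9] 'a' = {T0}  orig:{}
  T[0,1] 'bb' = ∅
  T[1,2] 'ba' = {A}
  T[2,3] 'ab' = ∅
  T[3,4] 'bb' = ∅
  T[4,5] 'ba' = {A}
  T[5,6] 'ab' = ∅
  T[6,7] 'bb' = ∅
  T[7,8] 'ba' = {A}
  T[8,9] 'aa' = {S}
  T[0,2] 'bba' = ∅
  T[1,3] 'bab' = ∅
  T[2,4] 'abb' = ∅
  T[3,5] 'bba' = ∅
  T[4,6] 'bab' = ∅
  T[5,7] 'abb' = ∅
  T[6,8] 'bba' = ∅
  T[7,9] 'baa' = {S,X2}  orig:{S}
  T[0,3] 'bbab' = ∅
  T[1,4] 'babb' = ∅
  T[2,5] 'abba' = ∅
  T[3,6] 'bbab' = ∅
  T[4,7] 'babb' = ∅
  T[5,8] 'abba' = ∅
  T[6,9] 'bbaa' = {A,S,X2}  orig:{A,S}
  T[0,4] 'bbabb' = ∅
  T[1,5] 'babba' = ∅
  T[2,6] 'abbab' = ∅
  T[3,7] 'bbabb' = ∅
  T[4,8] 'babba' = ∅
  T[5,9] 'abbaa' = {S}
  T[0,5] 'bbabba' = ∅
  T[1,6] 'babbab' = ∅
  T[2,7] 'abbabb' = ∅
  T[3,8] 'bbabba' = ∅
  T[4,9] 'babbaa' = {S,X2}  orig:{S}
  T[0,6] 'bbabbab' = ∅
  T[1,7] 'babbabb' = ∅
  T[2,8] 'abbabba' = ∅
  T[3,9] 'bbabbaa' = {A,S,X2}  orig:{A,S}
  T[0,7] 'bbabbabb' = ∅
  T[1,8] 'babbabba' = ∅
  T[2,9] 'abbabbaa' = {S}
  T[0,8] 'bbabbabba' = ∅
  T[1,9] 'babbabbaa' = {S,X2}  orig:{S}
  T[0,9] 'bbabbabbaa' = {A,S,X2}  orig:{A,S}

S ∈ T[0,9] ⇒ YES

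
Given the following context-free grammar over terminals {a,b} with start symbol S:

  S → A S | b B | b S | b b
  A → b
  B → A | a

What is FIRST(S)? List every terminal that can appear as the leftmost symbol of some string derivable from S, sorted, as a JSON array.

Compute FIRST by fixpoint:
pass 1:
  A via A→b: +{b}
  B via B→A: +{b}
  B via B→a: +{a}
  S via S→A S: +{b}
  S: {b}  A: {b}  B: {a,b}
pass 2: — fixpoint
  S: {b}  A: {b}  B: {a,b}

FIRST(S) = ["b"]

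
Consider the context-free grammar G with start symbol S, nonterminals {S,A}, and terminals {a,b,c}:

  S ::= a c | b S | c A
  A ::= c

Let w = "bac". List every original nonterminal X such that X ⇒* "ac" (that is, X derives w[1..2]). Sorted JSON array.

Convert to CNF:
  S -> T0 T1 | T1 A | T2 S
  A -> c
  T0 -> a
  T1 -> c
  T2 -> b

CYK table (by increasing span) — only the sub-triangle for w[1..2]:
  T[1,1] 'a' = {T0}  orig:{}
  T[2,2] 'c' = {A,T1}  orig:{A}
  T[1,2] 'ac' = {S}

Original NTs in T[1,2] deriving "ac": ["S"]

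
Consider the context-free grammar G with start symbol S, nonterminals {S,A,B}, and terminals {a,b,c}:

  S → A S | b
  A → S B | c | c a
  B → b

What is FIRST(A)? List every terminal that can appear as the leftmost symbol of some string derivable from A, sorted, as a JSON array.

FIRST sets, iterate to fixpoint:
[1]
  A via A→c: +{c}
  B via B→b: +{b}
  S via S→A S: +{c}
  S via S→b: +{b}
  FIRST[S]={b,c}  FIRST[A]={c}  FIRST[B]={b}
[2]
  A via A→S B: +{b}
  FIRST[S]={b,c}  FIRST[A]={b,c}  FIRST[B]={b}
[3] (no change)
  FIRST[S]={b,c}  FIRST[A]={b,c}  FIRST[B]={b}

FIRST(A) = ["b", "c"]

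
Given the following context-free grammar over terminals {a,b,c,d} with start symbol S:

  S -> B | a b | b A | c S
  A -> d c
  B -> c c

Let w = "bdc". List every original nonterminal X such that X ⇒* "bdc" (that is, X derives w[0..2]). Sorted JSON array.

Convert to CNF:
  S -> T1 S | T1 T1 | T2 T3 | T3 A
  A -> T0 T1
  B -> T1 T1
  T0 -> d
  T1 -> c
  T2 -> a
  T3 -> b

Fill CYK table bottom-up, restricted to cells inside w[0..2]:
  T[0,0] 'b' = {T3}  orig:{}
  T[1,1] 'd' = {T0}  orig:{}
  T[2,2] 'c' = {T1}  orig:{}
  T[0,1] 'bd' = ∅
  T[1,2] 'dc' = {A}
  T[0,2] 'bdc' = {S}

Original NTs in T[0,2] deriving "bdc": ["S"]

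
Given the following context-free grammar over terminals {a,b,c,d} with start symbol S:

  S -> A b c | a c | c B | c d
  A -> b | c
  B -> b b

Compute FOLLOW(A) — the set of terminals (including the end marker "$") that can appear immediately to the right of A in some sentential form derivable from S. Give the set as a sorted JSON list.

FIRST sets, iterate to fixpoint:
pass 1:
  A via A→b: +{b}
  A via A→c: +{c}
  B via B→b b: +{b}
  S via S→A b c: +{b,c}
  S via S→a c: +{a}
  FIRST[S]={a,b,c}  FIRST[A]={b,c}  FIRST[B]={b}
pass 2: (stable)
  FIRST[S]={a,b,c}  FIRST[A]={b,c}  FIRST[B]={b}

FOLLOW sets:
seed FOLLOW(S) with $
[1]
  S→A b c: FOLLOW(A) ⊇ FIRST(b) = {b}; new: +{b}
  S→c B: FOLLOW(B) ⊇ FOLLOW(S) ⊇ {$}; new: +{$}
  FOLLOW[S]={$}  FOLLOW[A]={b}  FOLLOW[B]={$}
[2] (stable)
  FOLLOW[S]={$}  FOLLOW[A]={b}  FOLLOW[B]={$}

FOLLOW(A) = ["b"]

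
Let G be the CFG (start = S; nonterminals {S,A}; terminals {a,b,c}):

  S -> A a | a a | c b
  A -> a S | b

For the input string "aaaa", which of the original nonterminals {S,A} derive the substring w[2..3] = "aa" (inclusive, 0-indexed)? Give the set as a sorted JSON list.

Convert to CNF:
  S -> A T0 | T0 T0 | T1 T2
  A -> T0 S | b
  T0 -> a
  T1 -> c
  T2 -> b

CYK fill (cells [i..j] with 2 ≤ i ≤ j ≤ 3 only):
  [2..2]={T0}  "a"  orig:{}
  [3..3]={T0}  "a"  orig:{}
  [2..3]={S}  "aa"

Original NTs in T[2,3] deriving "aa": ["S"]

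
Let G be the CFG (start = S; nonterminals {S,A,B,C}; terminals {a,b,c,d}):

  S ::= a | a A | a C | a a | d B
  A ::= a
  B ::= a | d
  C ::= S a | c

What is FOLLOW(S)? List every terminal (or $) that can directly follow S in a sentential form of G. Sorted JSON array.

FIRST iteration:
iter 1:
  A via A→a: +{a}
  B via B→a: +{a}
  B via B→d: +{d}
  C via C→c: +{c}
  S via S→a: +{a}
  S via S→d B: +{d}
  S: {a,d}  A: {a}  B: {a,d}  C: {c}
iter 2:
  C via C→S a: +{a,d}
  S: {a,d}  A: {a}  B: {a,d}  C: {a,c,d}
iter 3: done
  S: {a,d}  A: {a}  B: {a,d}  C: {a,c,d}

Compute FOLLOW by fixpoint:
initialize: $ ∈ FOLLOW(S)
pass 1:
  C→S a: FOLLOW(S) ⊇ FIRST(a) = {a}; new: +{a}
  S→a A: FOLLOW(A) ⊇ FOLLOW(S) ⊇ {$,a}; new: +{$,a}
  S→a C: FOLLOW(C) ⊇ FOLLOW(S) ⊇ {$,a}; new: +{$,a}
  S→d B: FOLLOW(B) ⊇ FOLLOW(S) ⊇ {$,a}; new: +{$,a}
  S: {$,a}  A: {$,a}  B: {$,a}  C: {$,a}
pass 2: — fixpoint
  S: {$,a}  A: {$,a}  B: {$,a}  C: {$,a}

FOLLOW(S) = ["$", "a"]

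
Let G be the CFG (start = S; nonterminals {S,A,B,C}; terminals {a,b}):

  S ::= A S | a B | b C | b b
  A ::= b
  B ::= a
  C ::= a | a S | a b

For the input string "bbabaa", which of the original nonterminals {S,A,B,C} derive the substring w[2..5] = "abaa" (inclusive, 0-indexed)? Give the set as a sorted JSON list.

Convert to CNF:
  S -> A S | T0 B | T1 C | T1 T1
  A -> b
  B -> a
  C -> T0 S | T0 T1 | a
  T0 -> a
  T1 -> b

CYK table (by increasing span) — only the sub-triangle for w[2..5]:
  T[2,2] 'a' = {B,C,T0}  orig:{B,C}
  T[3,3] 'b' = {A,T1}  orig:{A}
  T[4,4] 'a' = {B,C,T0}  orig:{B,C}
  T[5,5] 'a' = {B,C,T0}  orig:{B,C}
  T[2,3] 'ab' = {C}
  T[3,4] 'ba' = {S}
  T[4,5] 'aa' = {S}
  T[2,4] 'aba' = {C}
  T[3,5] 'baa' = {S}
  T[2,5] 'abaa' = {C}

Original NTs in T[2,5] deriving "abaa": ["C"]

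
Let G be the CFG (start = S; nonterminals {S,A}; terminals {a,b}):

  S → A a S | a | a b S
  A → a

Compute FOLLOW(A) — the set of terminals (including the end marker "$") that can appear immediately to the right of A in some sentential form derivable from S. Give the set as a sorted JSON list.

FIRST iteration:
[1]
  A via A→a: +{a}
  S via S→A a S: +{a}
  FIRST(S)={a}  FIRST(A)={a}
[2] done
  FIRST(S)={a}  FIRST(A)={a}

FOLLOW sets:
FOLLOW(S) := {$}
[1]
  S→A a S: FOLLOW(A) ⊇ FIRST(a) = {a}; new: +{a}
  S: {$}  A: {a}
[2] (stable)
  S: {$}  A: {a}

FOLLOW(A) = ["a"]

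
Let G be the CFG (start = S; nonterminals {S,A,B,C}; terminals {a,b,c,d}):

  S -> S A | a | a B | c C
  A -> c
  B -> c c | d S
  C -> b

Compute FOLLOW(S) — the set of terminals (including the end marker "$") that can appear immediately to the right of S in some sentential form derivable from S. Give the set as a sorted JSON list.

FIRST iteration:
pass 1:
  A via A→c: +{c}
  B via B→c c: +{c}
  B via B→d S: +{d}
  C via C→b: +{b}
  S via S→a: +{a}
  S via S→c C: +{c}
  FIRST[S]={a,c}  FIRST[A]={c}  FIRST[B]={c,d}  FIRST[C]={b}
pass 2: — fixpoint
  FIRST[S]={a,c}  FIRST[A]={c}  FIRST[B]={c,d}  FIRST[C]={b}

FOLLOW sets:
initialize: $ ∈ FOLLOW(S)
[1]
  S→S A: FOLLOW(S) ⊇ FIRST(A) = {c}; new: +{c}
  S→S A: FOLLOW(A) ⊇ FOLLOW(S) ⊇ {$,c}; new: +{$,c}
  S→a B: FOLLOW(B) ⊇ FOLLOW(S) ⊇ {$,c}; new: +{$,c}
  S→c C: FOLLOW(C) ⊇ FOLLOW(S) ⊇ {$,c}; new: +{$,c}
  S: {$,c}  A: {$,c}  B: {$,c}  C: {$,c}
[2] (stable)
  S: {$,c}  A: {$,c}  B: {$,c}  C: {$,c}

FOLLOW(S) = ["$", "c"]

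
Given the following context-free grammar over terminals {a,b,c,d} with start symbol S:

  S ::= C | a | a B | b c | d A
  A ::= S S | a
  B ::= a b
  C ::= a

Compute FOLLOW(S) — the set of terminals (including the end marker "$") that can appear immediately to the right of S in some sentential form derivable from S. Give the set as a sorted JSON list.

FIRST iteration:
round 1:
  A via A→a: +{a}
  B via B→a b: +{a}
  C via C→a: +{a}
  S via S→C: +{a}
  S via S→b c: +{b}
  S via S→d A: +{d}
  FIRST[S]={a,b,d}  FIRST[A]={a}  FIRST[B]={a}  FIRST[C]={a}
round 2:
  A via A→S S: +{b,d}
  FIRST[S]={a,b,d}  FIRST[A]={a,b,d}  FIRST[B]={a}  FIRST[C]={a}
round 3: — fixpoint
  FIRST[S]={a,b,d}  FIRST[A]={a,b,d}  FIRST[B]={a}  FIRST[C]={a}

FOLLOW iteration:
seed FOLLOW(S) with $
pass 1:
  A→S S: FOLLOW(S) ⊇ FIRST(S) = {a,b,d}; new: +{a,b,d}
  S→C: FOLLOW(C) ⊇ FOLLOW(S) ⊇ {$,a,b,d}; new: +{$,a,b,d}
  S→a B: FOLLOW(B) ⊇ FOLLOW(S) ⊇ {$,a,b,d}; new: +{$,a,b,d}
  S→d A: FOLLOW(A) ⊇ FOLLOW(S) ⊇ {$,a,b,d}; new: +{$,a,b,d}
  FOLLOW(S)={$,a,b,d}  FOLLOW(A)={$,a,b,d}  FOLLOW(B)={$,a,b,d}  FOLLOW(C)={$,a,b,d}
pass 2: (no change)
  FOLLOW(S)={$,a,b,d}  FOLLOW(A)={$,a,b,d}  FOLLOW(B)={$,a,b,d}  FOLLOW(C)={$,a,b,d}

FOLLOW(S) = ["$", "a", "b", "d"]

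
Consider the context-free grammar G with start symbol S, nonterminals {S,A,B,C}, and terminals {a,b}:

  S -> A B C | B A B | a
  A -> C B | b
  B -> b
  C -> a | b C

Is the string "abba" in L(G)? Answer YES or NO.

CNF form of G:
  S -> A X1 | B X2 | a
  A -> C B | b
  B -> b
  C -> T0 C | a
  T0 -> b
  X1 -> B C
  X2 -> A B

CYK fill:
  T[0,0] 'a' = {C,S}
  T[1,1] 'b' = {A,B,T0}  orig:{A,B}
  T[2,2] 'b' = {A,B,T0}  orig:{A,B}
  T[3,3] 'a' = {C,S}
  T[0,1] 'ab' = {A}
  T[1,2] 'bb' = {X2}  orig:{}
  T[2,3] 'ba' = {C,X1}  orig:{C}
  T[0,2] 'abb' = {X2}  orig:{}
  T[1,3] 'bba' = {C,S,X1}  orig:{C,S}
  T[0,3] 'abba' = {S}

S ∈ T[0,3] ⇒ YES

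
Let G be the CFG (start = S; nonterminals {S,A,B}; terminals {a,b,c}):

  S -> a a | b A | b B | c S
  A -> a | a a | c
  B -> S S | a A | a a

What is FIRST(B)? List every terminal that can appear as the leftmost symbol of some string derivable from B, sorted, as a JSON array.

FIRST sets, iterate to fixpoint:
pass 1:
  A via A→a: +{a}
  A via A→c: +{c}
  B via B→a A: +{a}
  S via S→a a: +{a}
  S via S→b A: +{b}
  S via S→c S: +{c}
  FIRST[S]={a,b,c}  FIRST[A]={a,c}  FIRST[B]={a}
pass 2:
  B via B→S S: +{b,c}
  FIRST[S]={a,b,c}  FIRST[A]={a,c}  FIRST[B]={a,b,c}
pass 3: (stable)
  FIRST[S]={a,b,c}  FIRST[A]={a,c}  FIRST[B]={a,b,c}

FIRST(B) = ["a", "b", "c"]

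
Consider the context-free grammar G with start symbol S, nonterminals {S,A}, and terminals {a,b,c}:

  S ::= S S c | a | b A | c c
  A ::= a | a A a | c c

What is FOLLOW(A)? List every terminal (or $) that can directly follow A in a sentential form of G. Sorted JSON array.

FIRST iteration:
iter 1:
  A via A→a: +{a}
  A via A→c c: +{c}
  S via S→a: +{a}
  S via S→b A: +{b}
  S via S→c c: +{c}
  FIRST(S)={a,b,c}  FIRST(A)={a,c}
iter 2: (stable)
  FIRST(S)={a,b,c}  FIRST(A)={a,c}

FOLLOW sets:
seed FOLLOW(S) with $
iter 1:
  A→a A a: FOLLOW(A) ⊇ FIRST(a) = {a}; new: +{a}
  S→S S c: FOLLOW(S) ⊇ FIRST(S) = {a,b,c}; new: +{a,b,c}
  S→b A: FOLLOW(A) ⊇ FOLLOW(S) ⊇ {$,a,b,c}; new: +{$,b,c}
  S: {$,a,b,c}  A: {$,a,b,c}
iter 2: — fixpoint
  S: {$,a,b,c}  A: {$,a,b,c}

FOLLOW(A) = ["$", "a", "b", "c"]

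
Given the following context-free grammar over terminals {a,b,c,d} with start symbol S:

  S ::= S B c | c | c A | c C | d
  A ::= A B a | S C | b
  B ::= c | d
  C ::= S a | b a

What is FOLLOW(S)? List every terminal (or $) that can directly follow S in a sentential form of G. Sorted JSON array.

FIRST iteration:
iter 1:
  A via A→b: +{b}
  B via B→c: +{c}
  B via B→d: +{d}
  C via C→b a: +{b}
  S via S→c: +{c}
  S via S→d: +{d}
  S: {c,d}  A: {b}  B: {c,d}  C: {b}
iter 2:
  A via A→S C: +{c,d}
  C via C→S a: +{c,d}
  S: {c,d}  A: {b,c,d}  B: {c,d}  C: {b,c,d}
iter 3: done
  S: {c,d}  A: {b,c,d}  B: {c,d}  C: {b,c,d}

FOLLOW iteration:
FOLLOW(S) := {$}
round 1:
  A→A B a: FOLLOW(A) ⊇ FIRST(B) = {c,d}; new: +{c,d}
  A→A B a: FOLLOW(B) ⊇ FIRST(a) = {a}; new: +{a}
  A→S C: FOLLOW(S) ⊇ FIRST(C) = {b,c,d}; new: +{b,c,d}
  A→S C: FOLLOW(C) ⊇ FOLLOW(A) ⊇ {c,d}; new: +{c,d}
  C→S a: FOLLOW(S) ⊇ FIRST(a) = {a}; new: +{a}
  S→S B c: FOLLOW(B) ⊇ FIRST(c) = {c}; new: +{c}
  S→c A: FOLLOW(A) ⊇ FOLLOW(S) ⊇ {$,a,b,c,d}; new: +{$,a,b}
  S→c C: FOLLOW(C) ⊇ FOLLOW(S) ⊇ {$,a,b,c,d}; new: +{$,a,b}
  FOLLOW(S)={$,a,b,c,d}  FOLLOW(A)={$,a,b,c,d}  FOLLOW(B)={a,c}  FOLLOW(C)={$,a,b,c,d}
round 2: done
  FOLLOW(S)={$,a,b,c,d}  FOLLOW(A)={$,a,b,c,d}  FOLLOW(B)={a,c}  FOLLOW(C)={$,a,b,c,d}

FOLLOW(S) = ["$", "a", "b", "c", "d"]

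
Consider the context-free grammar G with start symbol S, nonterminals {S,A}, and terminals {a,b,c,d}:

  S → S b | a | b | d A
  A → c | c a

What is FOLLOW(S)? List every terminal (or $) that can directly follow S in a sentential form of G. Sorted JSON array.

FIRST sets, iterate to fixpoint:
[1]
  A via A→c: +{c}
  S via S→a: +{a}
  S via S→b: +{b}
  S via S→d A: +{d}
  FIRST(S)={a,b,d}  FIRST(A)={c}
[2] done
  FIRST(S)={a,b,d}  FIRST(A)={c}

FOLLOW iteration:
seed FOLLOW(S) with $
iter 1:
  S→S b: FOLLOW(S) ⊇ FIRST(b) = {b}; new: +{b}
  S→d A: FOLLOW(A) ⊇ FOLLOW(S) ⊇ {$,b}; new: +{$,b}
  S: {$,b}  A: {$,b}
iter 2: (stable)
  S: {$,b}  A: {$,b}

FOLLOW(S) = ["$", "b"]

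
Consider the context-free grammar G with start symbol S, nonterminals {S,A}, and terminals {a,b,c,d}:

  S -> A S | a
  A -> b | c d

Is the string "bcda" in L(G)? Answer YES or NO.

CNF form of G:
  S -> A S | a
  A -> T0 T1 | b
  T0 -> c
  T1 -> d

CYK table (by increasing span):
  cell(0,0) b: {A}
  cell(1,1) c: {T0}  orig:{}
  cell(2,2) d: {T1}  orig:{}
  cell(3,3) a: {S}
  cell(0,1) bc: ∅
  cell(1,2) cd: {A}
  cell(2,3) da: ∅
  cell(0,2) bcd: ∅
  cell(1,3) cda: {S}
  cell(0,3) bcda: {S}

S ∈ T[0,3] ⇒ YES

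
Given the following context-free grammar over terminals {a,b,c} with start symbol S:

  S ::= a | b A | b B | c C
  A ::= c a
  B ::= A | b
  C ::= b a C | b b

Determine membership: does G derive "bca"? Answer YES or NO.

Convert to CNF:
  S -> T0 C | T2 A | T2 B | a
  A -> T0 T1
  B -> T0 T1 | b
  C -> T2 T2 | T2 X3
  T0 -> c
  T1 -> a
  T2 -> b
  X3 -> T1 C

Fill CYK table bottom-up:
  [0..0]={B,T2}  "b"  orig:{B}
  [1..1]={T0}  "c"  orig:{}
  [2..2]={S,T1}  "a"  orig:{S}
  [0..1]=∅  "bc"
  [1..2]={A,B}  "ca"
  [0..2]={S}  "bca"

S ∈ T[0,2] ⇒ YES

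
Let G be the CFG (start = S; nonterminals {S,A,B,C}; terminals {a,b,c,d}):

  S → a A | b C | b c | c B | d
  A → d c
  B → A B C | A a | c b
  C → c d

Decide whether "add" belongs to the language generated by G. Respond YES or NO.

CNF form of G:
  S -> T1 B | T2 A | T3 C | T3 T1 | d
  A -> T0 T1
  B -> A T2 | A X4 | T1 T3
  C -> T1 T0
  T0 -> d
  T1 -> c
  T2 -> a
  T3 -> b
  X4 -> B C

Fill CYK table bottom-up:
  [0..0]={T2}  "a"  orig:{}
  [1..1]={S,T0}  "d"  orig:{S}
  [2..2]={S,T0}  "d"  orig:{S}
  [0..1]=∅  "ad"
  [1..2]=∅  "dd"
  [0..2]=∅  "add"

S ∉ T[0,2] ⇒ NO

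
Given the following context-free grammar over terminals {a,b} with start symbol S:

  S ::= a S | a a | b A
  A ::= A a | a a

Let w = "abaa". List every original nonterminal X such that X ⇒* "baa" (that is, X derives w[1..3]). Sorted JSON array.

CNF form of G:
  S -> T0 S | T0 T0 | T1 A
  A -> A T0 | T0 T0
  T0 -> a
  T1 -> b

CYK table (by increasing span), restricted to cells inside w[1..3]:
  cell(1,1) b: {T1}  orig:{}
  cell(2,2) a: {T0}  orig:{}
  cell(3,3) a: {T0}  orig:{}
  cell(1,2) ba: ∅
  cell(2,3) aa: {A,S}
  cell(1,3) baa: {S}

Original NTs in T[1,3] deriving "baa": ["S"]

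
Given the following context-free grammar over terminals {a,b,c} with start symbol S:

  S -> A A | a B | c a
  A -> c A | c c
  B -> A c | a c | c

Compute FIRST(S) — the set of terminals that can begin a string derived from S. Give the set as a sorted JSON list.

FIRST iteration:
round 1:
  A via A→c A: +{c}
  B via B→A c: +{c}
  B via B→a c: +{a}
  S via S→A A: +{c}
  S via S→a B: +{a}
  FIRST[S]={a,c}  FIRST[A]={c}  FIRST[B]={a,c}
round 2: done
  FIRST[S]={a,c}  FIRST[A]={c}  FIRST[B]={a,c}

FIRST(S) = ["a", "c"]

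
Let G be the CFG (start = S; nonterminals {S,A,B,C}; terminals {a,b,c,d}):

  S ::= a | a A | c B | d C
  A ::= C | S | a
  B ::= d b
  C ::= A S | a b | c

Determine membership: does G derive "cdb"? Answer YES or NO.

Convert to CNF:
  S -> T0 A | T2 B | T3 C | a
  A -> A S | T0 A | T0 T1 | T2 B | T3 C | a | c
  B -> T3 T1
  C -> A S | T0 T1 | c
  T0 -> a
  T1 -> b
  T2 -> c
  T3 -> d

CYK fill:
  cell(0,0) c: {A,C,T2}  orig:{A,C}
  cell(1,1) d: {T3}  orig:{}
  cell(2,2) b: {T1}  orig:{}
  cell(0,1) cd: ∅
  cell(1,2) db: {B}
  cell(0,2) cdb: {A,S}

S ∈ T[0,2] ⇒ YES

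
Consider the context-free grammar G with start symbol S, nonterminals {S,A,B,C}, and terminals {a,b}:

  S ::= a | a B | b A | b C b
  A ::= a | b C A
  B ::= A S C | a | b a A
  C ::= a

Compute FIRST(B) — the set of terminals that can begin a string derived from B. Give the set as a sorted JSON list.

Compute FIRST by fixpoint:
[1]
  A via A→a: +{a}
  A via A→b C A: +{b}
  B via B→A S C: +{a,b}
  C via C→a: +{a}
  S via S→a: +{a}
  S via S→b A: +{b}
  FIRST[S]={a,b}  FIRST[A]={a,b}  FIRST[B]={a,b}  FIRST[C]={a}
[2] (stable)
  FIRST[S]={a,b}  FIRST[A]={a,b}  FIRST[B]={a,b}  FIRST[C]={a}

FIRST(B) = ["a", "b"]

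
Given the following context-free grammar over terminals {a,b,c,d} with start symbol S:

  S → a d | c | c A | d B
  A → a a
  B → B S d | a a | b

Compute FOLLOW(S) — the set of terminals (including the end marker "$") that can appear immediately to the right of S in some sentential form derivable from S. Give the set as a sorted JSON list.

FIRST iteration:
round 1:
  A via A→a a: +{a}
  B via B→a a: +{a}
  B via B→b: +{b}
  S via S→a d: +{a}
  S via S→c: +{c}
  S via S→d B: +{d}
  FIRST(S)={a,c,d}  FIRST(A)={a}  FIRST(B)={a,b}
round 2: — fixpoint
  FIRST(S)={a,c,d}  FIRST(A)={a}  FIRST(B)={a,b}

Compute FOLLOW by fixpoint:
initialize: $ ∈ FOLLOW(S)
round 1:
  B→B S d: FOLLOW(B) ⊇ FIRST(S) = {a,c,d}; new: +{a,c,d}
  B→B S d: FOLLOW(S) ⊇ FIRST(d) = {d}; new: +{d}
  S→c A: FOLLOW(A) ⊇ FOLLOW(S) ⊇ {$,d}; new: +{$,d}
  S→d B: FOLLOW(B) ⊇ FOLLOW(S) ⊇ {$,d}; new: +{$}
  FOLLOW[S]={$,d}  FOLLOW[A]={$,d}  FOLLOW[B]={$,a,c,d}
round 2: (no change)
  FOLLOW[S]={$,d}  FOLLOW[A]={$,d}  FOLLOW[B]={$,a,c,d}

FOLLOW(S) = ["$", "d"]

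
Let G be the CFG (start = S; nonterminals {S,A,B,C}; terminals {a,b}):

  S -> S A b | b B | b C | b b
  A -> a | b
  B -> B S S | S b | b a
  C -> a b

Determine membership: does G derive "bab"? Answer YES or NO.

CNF form of G:
  S -> S X3 | T0 B | T0 C | T0 T0
  A -> a | b
  B -> B X2 | S T0 | T0 T1
  C -> T1 T0
  T0 -> b
  T1 -> a
  X2 -> S S
  X3 -> A T0

CYK table (by increasing span):
  T[0,0] 'b' = {A,T0}  orig:{A}
  T[1,1] 'a' = {A,T1}  orig:{A}
  T[2,2] 'b' = {A,T0}  orig:{A}
  T[0,1] 'ba' = {B}
  T[1,2] 'ab' = {C,X3}  orig:{C}
  T[0,2] 'bab' = {S}

S ∈ T[0,2] ⇒ YES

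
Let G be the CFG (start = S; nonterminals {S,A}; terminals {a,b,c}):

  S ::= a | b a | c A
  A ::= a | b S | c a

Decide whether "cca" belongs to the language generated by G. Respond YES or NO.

CNF form of G:
  S -> T0 T2 | T1 A | a
  A -> T0 S | T1 T2 | a
  T0 -> b
  T1 -> c
  T2 -> a

CYK fill:
  T[0,0] 'c' = {T1}  orig:{}
  T[1,1] 'c' = {T1}  orig:{}
  T[2,2] 'a' = {A,S,T2}  orig:{A,S}
  T[0,1] 'cc' = ∅
  T[1,2] 'ca' = {A,S}
  T[0,2] 'cca' = {S}

S ∈ T[0,2] ⇒ YES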